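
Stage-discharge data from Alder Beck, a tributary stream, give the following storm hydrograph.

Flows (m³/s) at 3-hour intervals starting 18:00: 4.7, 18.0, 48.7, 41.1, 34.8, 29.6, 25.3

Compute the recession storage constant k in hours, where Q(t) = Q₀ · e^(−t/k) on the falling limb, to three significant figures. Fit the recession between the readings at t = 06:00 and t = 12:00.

k ≈ 18.8 h

On the falling limb, Q drops from 34.8 to 25.3 m³/s between t = 06:00 and t = 12:00 (Δt = 6 h).
k = −Δt / ln(Q₂/Q₁) = −6 / ln(25.3/34.8) = 18.8 h.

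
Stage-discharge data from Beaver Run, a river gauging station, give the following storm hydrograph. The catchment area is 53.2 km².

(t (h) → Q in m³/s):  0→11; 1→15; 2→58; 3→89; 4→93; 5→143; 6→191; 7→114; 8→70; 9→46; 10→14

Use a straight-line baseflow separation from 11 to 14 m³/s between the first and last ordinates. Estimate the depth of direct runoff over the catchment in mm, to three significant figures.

d ≈ 47.8 mm

Direct runoff: 0.00, 3.70, 46.40, 77.10, 80.80, 130.50, 178.20, 100.90, 56.60, 32.30, 0.00 m³/s; ΣQ_DR = 706.5 m³/s.
V = ΣQ_DR · Δt = 706.5 × 3600 s = 2.543 × 10^6 m³.
Over A = 53.2 km², depth = V / A = 47.8 mm.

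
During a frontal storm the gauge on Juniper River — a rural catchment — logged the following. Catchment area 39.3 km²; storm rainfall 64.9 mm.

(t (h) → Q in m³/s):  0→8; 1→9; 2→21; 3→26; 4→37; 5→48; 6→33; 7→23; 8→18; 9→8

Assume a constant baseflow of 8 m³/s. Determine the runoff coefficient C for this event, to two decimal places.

ΣQ_DR = 151.0 m³/s; V = ΣQ_DR·Δt = 5.436 × 10^5 m³.
Runoff depth d = V / A = 13.83 mm.
C = d / P = 13.83 / 64.9 = 0.21.

C ≈ 0.21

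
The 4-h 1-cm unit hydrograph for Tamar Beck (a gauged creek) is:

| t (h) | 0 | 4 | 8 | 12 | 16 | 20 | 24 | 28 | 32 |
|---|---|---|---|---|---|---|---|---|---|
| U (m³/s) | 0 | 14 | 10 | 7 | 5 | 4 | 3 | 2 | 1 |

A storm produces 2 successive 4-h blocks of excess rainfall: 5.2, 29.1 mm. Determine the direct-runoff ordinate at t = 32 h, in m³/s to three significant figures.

Q ≈ 6.34 m³/s

By discrete convolution, Q_j = Σ (P_i / 10 mm) · U_{j−i}.
At t = 32 h (j=8): Q = (5.2/10)·1 + (29.1/10)·2 = 6.34 m³/s.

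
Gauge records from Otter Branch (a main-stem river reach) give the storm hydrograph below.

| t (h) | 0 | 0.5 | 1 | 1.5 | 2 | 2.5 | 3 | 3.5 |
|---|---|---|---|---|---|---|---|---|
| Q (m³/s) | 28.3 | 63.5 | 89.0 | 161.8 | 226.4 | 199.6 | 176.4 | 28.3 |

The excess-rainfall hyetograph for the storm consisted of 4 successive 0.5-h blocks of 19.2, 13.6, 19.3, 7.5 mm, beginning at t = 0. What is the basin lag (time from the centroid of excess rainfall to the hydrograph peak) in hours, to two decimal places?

Centroid of excess rainfall: t_c = Σ P_i·t̄_i / ΣP_i = 0.8767 h (block centres at 0.25, 0.75, 1.25, 1.75 h).
Hydrograph peak occurs at t = 2 h, so basin lag t_L = 2 − 0.8767 = 1.12 h.

t_L ≈ 1.12 h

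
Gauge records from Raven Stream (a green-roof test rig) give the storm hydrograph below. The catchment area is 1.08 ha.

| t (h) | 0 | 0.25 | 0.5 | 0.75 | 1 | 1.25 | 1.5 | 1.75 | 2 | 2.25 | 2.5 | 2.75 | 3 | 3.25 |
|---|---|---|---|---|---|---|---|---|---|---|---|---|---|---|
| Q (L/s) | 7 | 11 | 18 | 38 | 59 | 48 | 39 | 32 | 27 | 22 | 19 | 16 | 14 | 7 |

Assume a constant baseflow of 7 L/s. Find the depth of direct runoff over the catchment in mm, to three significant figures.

d ≈ 21.6 mm

Direct runoff: 0.0, 4.0, 11.0, 31.0, 52.0, 41.0, 32.0, 25.0, 20.0, 15.0, 12.0, 9.0, 7.0, 0.0 L/s; ΣQ_DR = 259.0 L/s.
V = ΣQ_DR · Δt = 259.0 × 900 s = 2.331 × 10^5 L.
Over A = 1.08 ha, depth = V / A = 21.6 mm.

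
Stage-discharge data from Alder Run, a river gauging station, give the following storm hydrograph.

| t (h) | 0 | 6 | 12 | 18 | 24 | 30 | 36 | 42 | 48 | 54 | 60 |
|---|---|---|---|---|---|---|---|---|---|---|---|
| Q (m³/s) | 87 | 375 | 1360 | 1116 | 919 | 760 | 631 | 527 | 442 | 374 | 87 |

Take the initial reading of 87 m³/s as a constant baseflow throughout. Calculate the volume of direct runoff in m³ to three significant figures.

V ≈ 1.24 × 10^8 m³

Direct-runoff ordinates (Q − Q_b): 0.0, 288.0, 1273.0, 1029.0, 832.0, 673.0, 544.0, 440.0, 355.0, 287.0, 0.0 m³/s.
ΣQ_DR = 5721 m³/s.
With Δt = 6 h = 21600 s, V = ΣQ_DR · Δt = 5721 × 21600 = 1.24 × 10^8 m³.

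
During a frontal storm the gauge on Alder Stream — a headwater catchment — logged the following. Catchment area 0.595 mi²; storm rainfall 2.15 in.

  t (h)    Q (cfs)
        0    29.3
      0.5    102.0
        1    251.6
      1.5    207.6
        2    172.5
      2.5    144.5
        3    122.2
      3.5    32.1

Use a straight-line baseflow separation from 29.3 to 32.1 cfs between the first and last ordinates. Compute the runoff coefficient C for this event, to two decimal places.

C ≈ 0.49

ΣQ_DR = 816.2 cfs; V = ΣQ_DR·Δt = 1.469 × 10^6 ft³.
Runoff depth d = V / A = 1.063 in.
C = d / P = 1.063 / 2.15 = 0.49.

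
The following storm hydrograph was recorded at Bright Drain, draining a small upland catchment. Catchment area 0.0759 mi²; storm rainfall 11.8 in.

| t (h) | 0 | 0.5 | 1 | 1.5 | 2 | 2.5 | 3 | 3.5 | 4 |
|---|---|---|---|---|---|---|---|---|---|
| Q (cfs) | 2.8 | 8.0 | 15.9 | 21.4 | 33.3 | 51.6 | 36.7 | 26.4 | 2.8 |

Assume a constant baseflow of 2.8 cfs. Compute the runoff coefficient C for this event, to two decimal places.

C ≈ 0.15

ΣQ_DR = 173.7 cfs; V = ΣQ_DR·Δt = 3.127 × 10^5 ft³.
Runoff depth d = V / A = 1.773 in.
C = d / P = 1.773 / 11.8 = 0.15.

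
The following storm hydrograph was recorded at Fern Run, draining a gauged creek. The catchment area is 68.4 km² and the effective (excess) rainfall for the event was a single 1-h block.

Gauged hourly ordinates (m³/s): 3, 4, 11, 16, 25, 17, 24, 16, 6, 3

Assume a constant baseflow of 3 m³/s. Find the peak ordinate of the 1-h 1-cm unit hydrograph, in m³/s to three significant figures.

U_p ≈ 44.0 m³/s

Direct runoff: 0.0, 1.0, 8.0, 13.0, 22.0, 14.0, 21.0, 13.0, 3.0, 0.0 m³/s; ΣQ_DR = 95.00 m³/s, peak = 22.0 m³/s.
Runoff depth d = ΣQ_DR·Δt / A = 95.00 × 3600 / (68.4 km²) = 5.000 mm.
The 1-cm UH is the DRH scaled by (10 mm)/d, so U_p = 22.0 × 10/5.000 = 44.0 m³/s.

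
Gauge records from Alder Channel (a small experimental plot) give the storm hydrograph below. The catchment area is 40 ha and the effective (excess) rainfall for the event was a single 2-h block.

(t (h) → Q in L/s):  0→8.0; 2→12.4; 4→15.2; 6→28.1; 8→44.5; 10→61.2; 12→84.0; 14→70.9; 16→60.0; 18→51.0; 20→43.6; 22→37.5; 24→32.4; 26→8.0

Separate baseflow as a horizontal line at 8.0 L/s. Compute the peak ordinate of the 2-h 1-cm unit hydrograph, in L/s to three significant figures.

Direct runoff: 0.0, 4.4, 7.2, 20.1, 36.5, 53.2, 76.0, 62.9, 52.0, 43.0, 35.6, 29.5, 24.4, 0.0 L/s; ΣQ_DR = 444.8 L/s, peak = 76.0 L/s.
Runoff depth d = ΣQ_DR·Δt / A = 444.8 × 7200 / (40 ha) = 8.006 mm.
The 1-cm UH is the DRH scaled by (10 mm)/d, so U_p = 76.0 × 10/8.006 = 94.9 L/s.

U_p ≈ 94.9 L/s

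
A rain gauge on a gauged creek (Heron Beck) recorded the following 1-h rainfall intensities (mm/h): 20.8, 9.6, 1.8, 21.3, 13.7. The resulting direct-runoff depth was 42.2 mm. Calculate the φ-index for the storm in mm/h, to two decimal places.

Only the 4 blocks with intensity above φ contribute runoff: 20.8, 9.6, 21.3, 13.7 mm/h.
Σ(I−φ)·Δt = d  ⇒  (20.8+9.6+21.3+13.7 − 4φ)·1 = 42.2
φ = (65.40 − 42.2/1) / 4 = 5.80 mm/h.

φ ≈ 5.80 mm/h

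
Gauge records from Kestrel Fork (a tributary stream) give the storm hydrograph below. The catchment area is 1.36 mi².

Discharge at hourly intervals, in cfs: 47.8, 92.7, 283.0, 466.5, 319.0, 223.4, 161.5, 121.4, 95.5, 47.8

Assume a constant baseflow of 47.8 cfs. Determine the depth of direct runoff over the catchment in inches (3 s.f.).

d ≈ 1.57 in

Direct runoff: 0.0, 44.9, 235.2, 418.7, 271.2, 175.6, 113.7, 73.6, 47.7, 0.0 cfs; ΣQ_DR = 1381 cfs.
V = ΣQ_DR · Δt = 1381 × 3600 s = 4.970 × 10^6 ft³.
Over A = 1.36 mi², depth = V / A = 1.57 in.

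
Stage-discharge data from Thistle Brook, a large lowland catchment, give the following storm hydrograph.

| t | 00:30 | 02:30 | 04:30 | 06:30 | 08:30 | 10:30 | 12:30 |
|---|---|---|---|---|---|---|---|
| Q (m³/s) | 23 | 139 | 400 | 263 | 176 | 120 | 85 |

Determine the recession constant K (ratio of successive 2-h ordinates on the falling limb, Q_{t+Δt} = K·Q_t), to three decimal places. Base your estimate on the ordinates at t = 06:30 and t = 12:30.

Using the recession-limb readings at t = 06:30 and t = 12:30: Q falls from 263 to 85 m³/s over 3 intervals.
K = (Q₂/Q₁)^(1/3) = (85/263)^(1/3) = 0.686.

K ≈ 0.686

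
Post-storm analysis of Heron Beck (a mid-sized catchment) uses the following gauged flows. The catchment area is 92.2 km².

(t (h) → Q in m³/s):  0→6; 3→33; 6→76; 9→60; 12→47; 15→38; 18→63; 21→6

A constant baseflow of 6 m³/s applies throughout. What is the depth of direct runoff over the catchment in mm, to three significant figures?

d ≈ 32.9 mm

Direct runoff: 0.0, 27.0, 70.0, 54.0, 41.0, 32.0, 57.0, 0.0 m³/s; ΣQ_DR = 281.0 m³/s.
V = ΣQ_DR · Δt = 281.0 × 10800 s = 3.035 × 10^6 m³.
Over A = 92.2 km², depth = V / A = 32.9 mm.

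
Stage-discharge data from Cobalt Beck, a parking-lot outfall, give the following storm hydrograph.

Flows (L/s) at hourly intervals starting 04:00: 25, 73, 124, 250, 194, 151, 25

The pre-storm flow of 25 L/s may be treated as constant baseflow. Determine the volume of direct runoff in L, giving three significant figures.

V ≈ 2.40 × 10^6 L

Direct-runoff ordinates (Q − Q_b): 0.0, 48.0, 99.0, 225.0, 169.0, 126.0, 0.0 L/s.
ΣQ_DR = 667.0 L/s.
With Δt = 1 h = 3600 s, V = ΣQ_DR · Δt = 667.0 × 3600 = 2.40 × 10^6 L.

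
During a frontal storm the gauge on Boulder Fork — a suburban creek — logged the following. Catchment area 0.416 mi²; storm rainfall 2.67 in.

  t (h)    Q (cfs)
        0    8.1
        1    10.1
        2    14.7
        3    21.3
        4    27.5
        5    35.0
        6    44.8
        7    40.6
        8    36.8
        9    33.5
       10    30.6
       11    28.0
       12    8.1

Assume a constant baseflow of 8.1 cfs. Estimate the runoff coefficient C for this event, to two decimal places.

C ≈ 0.33

ΣQ_DR = 233.8 cfs; V = ΣQ_DR·Δt = 8.417 × 10^5 ft³.
Runoff depth d = V / A = 0.8709 in.
C = d / P = 0.8709 / 2.67 = 0.33.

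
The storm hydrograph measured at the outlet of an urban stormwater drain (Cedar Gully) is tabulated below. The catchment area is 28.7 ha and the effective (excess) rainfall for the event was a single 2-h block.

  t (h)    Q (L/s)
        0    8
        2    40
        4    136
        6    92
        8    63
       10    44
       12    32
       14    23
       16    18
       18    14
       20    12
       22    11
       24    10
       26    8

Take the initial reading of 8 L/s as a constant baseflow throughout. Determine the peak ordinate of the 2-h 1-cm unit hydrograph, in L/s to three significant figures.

Direct runoff: 0.0, 32.0, 128.0, 84.0, 55.0, 36.0, 24.0, 15.0, 10.0, 6.0, 4.0, 3.0, 2.0, 0.0 L/s; ΣQ_DR = 399.0 L/s, peak = 128.0 L/s.
Runoff depth d = ΣQ_DR·Δt / A = 399.0 × 7200 / (28.7 ha) = 10.01 mm.
The 1-cm UH is the DRH scaled by (10 mm)/d, so U_p = 128.0 × 10/10.01 = 128 L/s.

U_p ≈ 128 L/s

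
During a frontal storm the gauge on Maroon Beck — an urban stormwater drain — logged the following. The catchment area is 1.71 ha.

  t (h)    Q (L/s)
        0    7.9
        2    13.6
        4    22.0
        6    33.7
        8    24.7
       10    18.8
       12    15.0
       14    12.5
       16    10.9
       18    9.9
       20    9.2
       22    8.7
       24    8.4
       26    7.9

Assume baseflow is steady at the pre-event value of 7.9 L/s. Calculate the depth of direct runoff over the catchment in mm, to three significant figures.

d ≈ 39.0 mm

Direct runoff: 0.0, 5.7, 14.1, 25.8, 16.8, 10.9, 7.1, 4.6, 3.0, 2.0, 1.3, 0.8, 0.5, 0.0 L/s; ΣQ_DR = 92.60 L/s.
V = ΣQ_DR · Δt = 92.60 × 7200 s = 6.667 × 10^5 L.
Over A = 1.71 ha, depth = V / A = 39.0 mm.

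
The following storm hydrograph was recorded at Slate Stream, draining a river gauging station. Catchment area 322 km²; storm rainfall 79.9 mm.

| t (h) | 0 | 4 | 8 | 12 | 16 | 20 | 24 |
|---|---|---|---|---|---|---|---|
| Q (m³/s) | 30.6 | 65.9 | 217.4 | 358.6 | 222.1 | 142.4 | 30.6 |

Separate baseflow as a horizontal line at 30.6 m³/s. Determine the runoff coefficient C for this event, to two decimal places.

ΣQ_DR = 853.4 m³/s; V = ΣQ_DR·Δt = 1.229 × 10^7 m³.
Runoff depth d = V / A = 38.16 mm.
C = d / P = 38.16 / 79.9 = 0.48.

C ≈ 0.48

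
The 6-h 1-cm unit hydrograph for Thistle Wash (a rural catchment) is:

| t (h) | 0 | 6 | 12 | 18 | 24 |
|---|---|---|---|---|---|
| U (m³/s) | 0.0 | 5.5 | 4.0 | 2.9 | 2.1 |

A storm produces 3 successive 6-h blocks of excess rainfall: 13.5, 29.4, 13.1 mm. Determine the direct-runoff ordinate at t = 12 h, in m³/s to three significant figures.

Q ≈ 21.6 m³/s

By discrete convolution, Q_j = Σ (P_i / 10 mm) · U_{j−i}.
At t = 12 h (j=2): Q = (13.5/10)·4.0 + (29.4/10)·5.5 + (13.1/10)·0.0 = 21.6 m³/s.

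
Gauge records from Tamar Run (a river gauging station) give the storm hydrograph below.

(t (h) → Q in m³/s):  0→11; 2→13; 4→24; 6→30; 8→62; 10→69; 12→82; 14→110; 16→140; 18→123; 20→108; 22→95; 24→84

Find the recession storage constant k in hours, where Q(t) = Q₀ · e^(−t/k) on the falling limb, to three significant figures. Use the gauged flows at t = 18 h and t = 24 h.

k ≈ 15.7 h

On the falling limb, Q drops from 123 to 84 m³/s between t = 18 h and t = 24 h (Δt = 6 h).
k = −Δt / ln(Q₂/Q₁) = −6 / ln(84/123) = 15.7 h.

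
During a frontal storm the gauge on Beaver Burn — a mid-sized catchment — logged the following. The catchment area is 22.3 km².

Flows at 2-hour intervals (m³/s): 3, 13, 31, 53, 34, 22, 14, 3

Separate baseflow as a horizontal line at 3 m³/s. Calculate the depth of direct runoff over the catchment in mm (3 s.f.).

d ≈ 48.1 mm

Direct runoff: 0.0, 10.0, 28.0, 50.0, 31.0, 19.0, 11.0, 0.0 m³/s; ΣQ_DR = 149.0 m³/s.
V = ΣQ_DR · Δt = 149.0 × 7200 s = 1.073 × 10^6 m³.
Over A = 22.3 km², depth = V / A = 48.1 mm.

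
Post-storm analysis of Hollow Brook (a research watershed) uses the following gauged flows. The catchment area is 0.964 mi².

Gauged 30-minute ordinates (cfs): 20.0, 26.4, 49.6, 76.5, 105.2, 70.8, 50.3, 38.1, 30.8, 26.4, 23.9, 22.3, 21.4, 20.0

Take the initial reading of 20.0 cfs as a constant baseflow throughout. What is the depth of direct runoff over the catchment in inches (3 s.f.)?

Direct runoff: 0.0, 6.4, 29.6, 56.5, 85.2, 50.8, 30.3, 18.1, 10.8, 6.4, 3.9, 2.3, 1.4, 0.0 cfs; ΣQ_DR = 301.7 cfs.
V = ΣQ_DR · Δt = 301.7 × 1800 s = 5.431 × 10^5 ft³.
Over A = 0.964 mi², depth = V / A = 0.242 in.

d ≈ 0.242 in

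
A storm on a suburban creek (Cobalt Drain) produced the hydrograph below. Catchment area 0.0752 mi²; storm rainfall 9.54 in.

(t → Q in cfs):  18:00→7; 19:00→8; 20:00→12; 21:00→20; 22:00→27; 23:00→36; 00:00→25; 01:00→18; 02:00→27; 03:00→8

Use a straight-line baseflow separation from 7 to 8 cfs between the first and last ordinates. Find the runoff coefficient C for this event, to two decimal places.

ΣQ_DR = 113.0 cfs; V = ΣQ_DR·Δt = 4.068 × 10^5 ft³.
Runoff depth d = V / A = 2.328 in.
C = d / P = 2.328 / 9.54 = 0.24.

C ≈ 0.24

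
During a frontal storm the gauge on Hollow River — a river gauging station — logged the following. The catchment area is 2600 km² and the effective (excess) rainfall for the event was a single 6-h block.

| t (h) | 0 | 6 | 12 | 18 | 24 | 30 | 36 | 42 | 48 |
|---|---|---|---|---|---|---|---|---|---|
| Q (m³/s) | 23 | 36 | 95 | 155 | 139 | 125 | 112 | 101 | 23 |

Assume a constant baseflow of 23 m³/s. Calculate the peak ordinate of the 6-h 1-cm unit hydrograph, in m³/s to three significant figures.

U_p ≈ 264 m³/s

Direct runoff: 0.0, 13.0, 72.0, 132.0, 116.0, 102.0, 89.0, 78.0, 0.0 m³/s; ΣQ_DR = 602.0 m³/s, peak = 132.0 m³/s.
Runoff depth d = ΣQ_DR·Δt / A = 602.0 × 21600 / (2600 km²) = 5.001 mm.
The 1-cm UH is the DRH scaled by (10 mm)/d, so U_p = 132.0 × 10/5.001 = 264 m³/s.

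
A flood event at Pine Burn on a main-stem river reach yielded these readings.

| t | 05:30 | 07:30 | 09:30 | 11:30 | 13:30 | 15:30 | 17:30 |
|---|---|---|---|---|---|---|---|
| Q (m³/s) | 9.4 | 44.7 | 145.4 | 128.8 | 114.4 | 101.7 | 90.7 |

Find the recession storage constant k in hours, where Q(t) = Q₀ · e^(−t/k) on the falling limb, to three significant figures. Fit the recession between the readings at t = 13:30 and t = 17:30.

k ≈ 17.2 h

On the falling limb, Q drops from 114.4 to 90.7 m³/s between t = 13:30 and t = 17:30 (Δt = 4 h).
k = −Δt / ln(Q₂/Q₁) = −4 / ln(90.7/114.4) = 17.2 h.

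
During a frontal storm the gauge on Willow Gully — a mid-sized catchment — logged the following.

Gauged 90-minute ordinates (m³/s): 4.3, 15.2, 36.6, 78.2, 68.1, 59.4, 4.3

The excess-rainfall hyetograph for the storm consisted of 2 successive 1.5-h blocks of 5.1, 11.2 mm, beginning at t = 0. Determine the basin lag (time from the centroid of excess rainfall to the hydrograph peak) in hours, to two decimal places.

t_L ≈ 2.72 h

Centroid of excess rainfall: t_c = Σ P_i·t̄_i / ΣP_i = 1.7807 h (block centres at 0.75, 2.25 h).
Hydrograph peak occurs at t = 4.5 h, so basin lag t_L = 4.5 − 1.7807 = 2.72 h.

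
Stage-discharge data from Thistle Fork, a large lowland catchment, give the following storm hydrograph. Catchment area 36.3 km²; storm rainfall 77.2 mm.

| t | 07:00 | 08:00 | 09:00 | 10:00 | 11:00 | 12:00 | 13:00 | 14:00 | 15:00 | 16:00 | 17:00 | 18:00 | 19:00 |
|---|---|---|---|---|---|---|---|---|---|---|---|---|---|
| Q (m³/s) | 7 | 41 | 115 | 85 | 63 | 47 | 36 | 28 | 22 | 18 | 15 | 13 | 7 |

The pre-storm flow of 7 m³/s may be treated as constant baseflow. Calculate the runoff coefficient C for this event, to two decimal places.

ΣQ_DR = 406.0 m³/s; V = ΣQ_DR·Δt = 1.462 × 10^6 m³.
Runoff depth d = V / A = 40.26 mm.
C = d / P = 40.26 / 77.2 = 0.52.

C ≈ 0.52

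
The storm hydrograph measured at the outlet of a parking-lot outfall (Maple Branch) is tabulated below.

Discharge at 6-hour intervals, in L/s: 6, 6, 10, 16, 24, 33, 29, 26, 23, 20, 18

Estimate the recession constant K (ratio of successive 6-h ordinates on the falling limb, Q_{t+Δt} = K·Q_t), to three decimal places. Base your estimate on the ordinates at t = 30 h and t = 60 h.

Using the recession-limb readings at t = 30 h and t = 60 h: Q falls from 33 to 18 L/s over 5 intervals.
K = (Q₂/Q₁)^(1/5) = (18/33)^(1/5) = 0.886.

K ≈ 0.886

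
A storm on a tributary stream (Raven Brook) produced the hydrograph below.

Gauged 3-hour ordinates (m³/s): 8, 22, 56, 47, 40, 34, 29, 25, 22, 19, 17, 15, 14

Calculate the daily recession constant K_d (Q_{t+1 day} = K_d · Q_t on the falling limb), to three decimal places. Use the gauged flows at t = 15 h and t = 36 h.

Between t = 15 h and t = 36 h the flow falls from 34 to 14 m³/s over 7×3 h = 21 h.
Per-interval ratio K = (14/34)^(1/7) = 0.8809; K_d = K^(24/3) = 0.363.

K_d ≈ 0.363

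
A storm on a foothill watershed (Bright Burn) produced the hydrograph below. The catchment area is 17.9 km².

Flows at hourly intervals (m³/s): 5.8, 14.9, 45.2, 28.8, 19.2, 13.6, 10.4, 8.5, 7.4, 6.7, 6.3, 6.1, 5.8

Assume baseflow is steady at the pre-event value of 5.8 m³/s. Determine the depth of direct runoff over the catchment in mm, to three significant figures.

d ≈ 20.8 mm

Direct runoff: 0.0, 9.1, 39.4, 23.0, 13.4, 7.8, 4.6, 2.7, 1.6, 0.9, 0.5, 0.3, 0.0 m³/s; ΣQ_DR = 103.3 m³/s.
V = ΣQ_DR · Δt = 103.3 × 3600 s = 3.719 × 10^5 m³.
Over A = 17.9 km², depth = V / A = 20.8 mm.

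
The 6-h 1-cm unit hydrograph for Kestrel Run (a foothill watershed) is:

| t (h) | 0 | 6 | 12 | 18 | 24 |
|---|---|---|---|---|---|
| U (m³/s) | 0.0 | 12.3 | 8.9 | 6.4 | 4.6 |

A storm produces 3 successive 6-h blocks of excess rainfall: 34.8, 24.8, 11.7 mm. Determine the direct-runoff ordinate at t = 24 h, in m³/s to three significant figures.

Q ≈ 42.3 m³/s

By discrete convolution, Q_j = Σ (P_i / 10 mm) · U_{j−i}.
At t = 24 h (j=4): Q = (34.8/10)·4.6 + (24.8/10)·6.4 + (11.7/10)·8.9 = 42.3 m³/s.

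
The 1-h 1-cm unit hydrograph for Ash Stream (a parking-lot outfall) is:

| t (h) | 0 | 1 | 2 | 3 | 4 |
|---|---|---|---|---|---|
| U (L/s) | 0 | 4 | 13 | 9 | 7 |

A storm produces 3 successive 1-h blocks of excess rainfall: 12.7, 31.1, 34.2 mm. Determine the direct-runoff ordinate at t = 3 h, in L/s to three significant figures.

By discrete convolution, Q_j = Σ (P_i / 10 mm) · U_{j−i}.
At t = 3 h (j=3): Q = (12.7/10)·9 + (31.1/10)·13 + (34.2/10)·4 = 65.5 L/s.

Q ≈ 65.5 L/s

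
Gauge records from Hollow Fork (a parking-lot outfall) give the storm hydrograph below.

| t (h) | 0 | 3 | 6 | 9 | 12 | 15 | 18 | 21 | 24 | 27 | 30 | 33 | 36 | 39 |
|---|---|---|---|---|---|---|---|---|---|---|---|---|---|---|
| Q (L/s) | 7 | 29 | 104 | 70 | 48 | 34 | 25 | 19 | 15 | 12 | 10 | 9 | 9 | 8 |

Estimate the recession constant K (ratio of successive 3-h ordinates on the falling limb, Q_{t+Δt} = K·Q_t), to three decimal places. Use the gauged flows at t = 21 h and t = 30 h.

Using the recession-limb readings at t = 21 h and t = 30 h: Q falls from 19 to 10 L/s over 3 intervals.
K = (Q₂/Q₁)^(1/3) = (10/19)^(1/3) = 0.807.

K ≈ 0.807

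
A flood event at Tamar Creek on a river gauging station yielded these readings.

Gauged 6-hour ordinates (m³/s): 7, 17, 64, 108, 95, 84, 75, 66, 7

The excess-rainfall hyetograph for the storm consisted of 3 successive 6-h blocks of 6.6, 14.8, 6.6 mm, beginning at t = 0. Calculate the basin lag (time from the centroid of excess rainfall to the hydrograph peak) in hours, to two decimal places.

Centroid of excess rainfall: t_c = Σ P_i·t̄_i / ΣP_i = 9.0000 h (block centres at 3, 9, 15 h).
Hydrograph peak occurs at t = 18 h, so basin lag t_L = 18 − 9.0000 = 9.00 h.

t_L ≈ 9.00 h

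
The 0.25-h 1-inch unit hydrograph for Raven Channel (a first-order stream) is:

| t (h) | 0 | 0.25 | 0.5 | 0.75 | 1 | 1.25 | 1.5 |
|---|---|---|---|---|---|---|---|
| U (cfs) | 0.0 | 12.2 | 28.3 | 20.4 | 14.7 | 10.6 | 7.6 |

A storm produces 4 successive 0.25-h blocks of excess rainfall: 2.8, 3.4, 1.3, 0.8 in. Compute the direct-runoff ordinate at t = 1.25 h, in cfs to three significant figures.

Q ≈ 129 cfs

By discrete convolution, Q_j = Σ (P_i / 1 in) · U_{j−i}.
At t = 1.25 h (j=5): Q = (2.8/1)·10.6 + (3.4/1)·14.7 + (1.3/1)·20.4 + (0.8/1)·28.3 = 129 cfs.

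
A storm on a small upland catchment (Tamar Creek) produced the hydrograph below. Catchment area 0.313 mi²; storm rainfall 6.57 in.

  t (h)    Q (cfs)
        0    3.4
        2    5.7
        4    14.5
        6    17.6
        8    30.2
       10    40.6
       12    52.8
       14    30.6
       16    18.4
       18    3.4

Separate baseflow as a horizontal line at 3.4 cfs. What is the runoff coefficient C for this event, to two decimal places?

ΣQ_DR = 183.2 cfs; V = ΣQ_DR·Δt = 1.319 × 10^6 ft³.
Runoff depth d = V / A = 1.814 in.
C = d / P = 1.814 / 6.57 = 0.28.

C ≈ 0.28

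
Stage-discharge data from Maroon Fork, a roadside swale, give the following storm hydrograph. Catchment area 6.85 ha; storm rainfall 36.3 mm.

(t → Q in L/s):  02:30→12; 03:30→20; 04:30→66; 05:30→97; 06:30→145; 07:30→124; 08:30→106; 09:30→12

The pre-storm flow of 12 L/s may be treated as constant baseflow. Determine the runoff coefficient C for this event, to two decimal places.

ΣQ_DR = 486.0 L/s; V = ΣQ_DR·Δt = 1.750 × 10^6 L.
Runoff depth d = V / A = 25.54 mm.
C = d / P = 25.54 / 36.3 = 0.70.

C ≈ 0.70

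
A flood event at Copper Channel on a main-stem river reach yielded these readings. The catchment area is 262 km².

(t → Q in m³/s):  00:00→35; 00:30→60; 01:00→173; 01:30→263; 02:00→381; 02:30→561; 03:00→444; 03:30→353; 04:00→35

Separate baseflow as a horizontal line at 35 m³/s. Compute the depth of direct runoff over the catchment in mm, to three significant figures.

d ≈ 13.7 mm

Direct runoff: 0.0, 25.0, 138.0, 228.0, 346.0, 526.0, 409.0, 318.0, 0.0 m³/s; ΣQ_DR = 1990 m³/s.
V = ΣQ_DR · Δt = 1990 × 1800 s = 3.582 × 10^6 m³.
Over A = 262 km², depth = V / A = 13.7 mm.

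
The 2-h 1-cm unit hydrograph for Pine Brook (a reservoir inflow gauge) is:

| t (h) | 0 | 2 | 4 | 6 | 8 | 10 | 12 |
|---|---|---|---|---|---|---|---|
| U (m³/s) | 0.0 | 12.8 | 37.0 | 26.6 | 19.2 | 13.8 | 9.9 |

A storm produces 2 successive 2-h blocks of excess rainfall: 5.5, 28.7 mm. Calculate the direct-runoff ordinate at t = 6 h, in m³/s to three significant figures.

By discrete convolution, Q_j = Σ (P_i / 10 mm) · U_{j−i}.
At t = 6 h (j=3): Q = (5.5/10)·26.6 + (28.7/10)·37.0 = 121 m³/s.

Q ≈ 121 m³/s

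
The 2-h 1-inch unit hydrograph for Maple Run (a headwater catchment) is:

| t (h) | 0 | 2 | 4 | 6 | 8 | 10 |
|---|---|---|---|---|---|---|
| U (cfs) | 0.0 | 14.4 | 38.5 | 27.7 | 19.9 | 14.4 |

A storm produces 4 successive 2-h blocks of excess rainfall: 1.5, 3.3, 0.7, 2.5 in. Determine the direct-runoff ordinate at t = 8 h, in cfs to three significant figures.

By discrete convolution, Q_j = Σ (P_i / 1 in) · U_{j−i}.
At t = 8 h (j=4): Q = (1.5/1)·19.9 + (3.3/1)·27.7 + (0.7/1)·38.5 + (2.5/1)·14.4 = 184 cfs.

Q ≈ 184 cfs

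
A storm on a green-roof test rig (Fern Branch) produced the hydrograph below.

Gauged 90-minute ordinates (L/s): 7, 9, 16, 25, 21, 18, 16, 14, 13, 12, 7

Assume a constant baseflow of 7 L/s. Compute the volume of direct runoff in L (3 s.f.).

V ≈ 4.37 × 10^5 L

Direct-runoff ordinates (Q − Q_b): 0.0, 2.0, 9.0, 18.0, 14.0, 11.0, 9.0, 7.0, 6.0, 5.0, 0.0 L/s.
ΣQ_DR = 81.00 L/s.
With Δt = 1.5 h = 5400 s, V = ΣQ_DR · Δt = 81.00 × 5400 = 4.37 × 10^5 L.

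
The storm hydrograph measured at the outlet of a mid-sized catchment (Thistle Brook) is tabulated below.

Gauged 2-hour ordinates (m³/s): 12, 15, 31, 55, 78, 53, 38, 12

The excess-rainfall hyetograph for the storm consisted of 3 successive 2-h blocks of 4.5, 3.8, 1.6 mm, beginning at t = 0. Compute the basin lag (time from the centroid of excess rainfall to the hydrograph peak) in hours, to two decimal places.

Centroid of excess rainfall: t_c = Σ P_i·t̄_i / ΣP_i = 2.4141 h (block centres at 1, 3, 5 h).
Hydrograph peak occurs at t = 8 h, so basin lag t_L = 8 − 2.4141 = 5.59 h.

t_L ≈ 5.59 h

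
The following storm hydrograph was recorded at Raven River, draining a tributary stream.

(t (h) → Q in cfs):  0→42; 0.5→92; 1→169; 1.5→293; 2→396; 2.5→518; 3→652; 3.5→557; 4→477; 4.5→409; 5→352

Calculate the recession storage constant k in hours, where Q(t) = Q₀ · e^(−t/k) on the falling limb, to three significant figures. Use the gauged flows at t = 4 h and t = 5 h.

k ≈ 3.29 h

On the falling limb, Q drops from 477 to 352 cfs between t = 4 h and t = 5 h (Δt = 1 h).
k = −Δt / ln(Q₂/Q₁) = −1 / ln(352/477) = 3.29 h.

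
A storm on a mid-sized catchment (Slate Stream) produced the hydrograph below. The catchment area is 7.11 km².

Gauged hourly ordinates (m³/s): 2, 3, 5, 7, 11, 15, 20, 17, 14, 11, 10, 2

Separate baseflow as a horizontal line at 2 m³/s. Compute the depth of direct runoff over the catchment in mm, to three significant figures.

d ≈ 47.1 mm

Direct runoff: 0.0, 1.0, 3.0, 5.0, 9.0, 13.0, 18.0, 15.0, 12.0, 9.0, 8.0, 0.0 m³/s; ΣQ_DR = 93.00 m³/s.
V = ΣQ_DR · Δt = 93.00 × 3600 s = 3.348 × 10^5 m³.
Over A = 7.11 km², depth = V / A = 47.1 mm.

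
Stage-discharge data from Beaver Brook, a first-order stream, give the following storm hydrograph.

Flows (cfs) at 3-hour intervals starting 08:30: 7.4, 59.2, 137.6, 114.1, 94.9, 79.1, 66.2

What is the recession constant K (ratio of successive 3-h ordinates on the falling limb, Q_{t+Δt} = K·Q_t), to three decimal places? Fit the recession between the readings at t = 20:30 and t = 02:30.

Using the recession-limb readings at t = 20:30 and t = 02:30: Q falls from 94.9 to 66.2 cfs over 2 intervals.
K = (Q₂/Q₁)^(1/2) = (66.2/94.9)^(1/2) = 0.835.

K ≈ 0.835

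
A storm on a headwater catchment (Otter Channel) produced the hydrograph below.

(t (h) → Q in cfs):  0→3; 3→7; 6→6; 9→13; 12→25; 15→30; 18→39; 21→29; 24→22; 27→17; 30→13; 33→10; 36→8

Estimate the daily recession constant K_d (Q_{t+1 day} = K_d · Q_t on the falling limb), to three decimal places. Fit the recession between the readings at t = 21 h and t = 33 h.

K_d ≈ 0.119

Between t = 21 h and t = 33 h the flow falls from 29 to 10 cfs over 4×3 h = 12 h.
Per-interval ratio K = (10/29)^(1/4) = 0.7663; K_d = K^(24/3) = 0.119.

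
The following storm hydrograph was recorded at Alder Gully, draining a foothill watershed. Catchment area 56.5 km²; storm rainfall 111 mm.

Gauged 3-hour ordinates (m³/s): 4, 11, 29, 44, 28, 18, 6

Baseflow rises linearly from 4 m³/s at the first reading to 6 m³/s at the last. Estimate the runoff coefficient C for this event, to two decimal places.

ΣQ_DR = 105.0 m³/s; V = ΣQ_DR·Δt = 1.134 × 10^6 m³.
Runoff depth d = V / A = 20.07 mm.
C = d / P = 20.07 / 111 = 0.18.

C ≈ 0.18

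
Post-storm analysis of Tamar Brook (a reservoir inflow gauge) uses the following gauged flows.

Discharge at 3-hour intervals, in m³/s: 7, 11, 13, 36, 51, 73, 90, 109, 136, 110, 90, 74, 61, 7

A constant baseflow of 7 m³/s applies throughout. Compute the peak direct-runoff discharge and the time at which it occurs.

Subtracting baseflow gives direct-runoff ordinates: 0.0, 4.0, 6.0, 29.0, 44.0, 66.0, 83.0, 102.0, 129.0, 103.0, 83.0, 67.0, 54.0, 0.0 m³/s.
The maximum is 129.0 m³/s, occurring at the reading for t = 24 h.

Q_p = 129.0 m³/s at t = 24 h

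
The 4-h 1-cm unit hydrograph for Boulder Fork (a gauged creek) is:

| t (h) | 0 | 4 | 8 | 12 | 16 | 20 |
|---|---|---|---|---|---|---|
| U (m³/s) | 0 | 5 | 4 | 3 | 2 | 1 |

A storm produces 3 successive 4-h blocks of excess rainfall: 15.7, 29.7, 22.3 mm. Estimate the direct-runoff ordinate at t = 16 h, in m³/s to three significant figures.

By discrete convolution, Q_j = Σ (P_i / 10 mm) · U_{j−i}.
At t = 16 h (j=4): Q = (15.7/10)·2 + (29.7/10)·3 + (22.3/10)·4 = 21.0 m³/s.

Q ≈ 21.0 m³/s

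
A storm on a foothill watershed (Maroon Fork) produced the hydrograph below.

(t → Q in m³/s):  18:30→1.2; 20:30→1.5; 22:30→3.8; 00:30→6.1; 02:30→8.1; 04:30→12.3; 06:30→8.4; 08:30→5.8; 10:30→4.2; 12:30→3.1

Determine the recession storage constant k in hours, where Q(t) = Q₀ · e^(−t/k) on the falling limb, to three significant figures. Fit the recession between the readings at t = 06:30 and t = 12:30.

On the falling limb, Q drops from 8.4 to 3.1 m³/s between t = 06:30 and t = 12:30 (Δt = 6 h).
k = −Δt / ln(Q₂/Q₁) = −6 / ln(3.1/8.4) = 6.02 h.

k ≈ 6.02 h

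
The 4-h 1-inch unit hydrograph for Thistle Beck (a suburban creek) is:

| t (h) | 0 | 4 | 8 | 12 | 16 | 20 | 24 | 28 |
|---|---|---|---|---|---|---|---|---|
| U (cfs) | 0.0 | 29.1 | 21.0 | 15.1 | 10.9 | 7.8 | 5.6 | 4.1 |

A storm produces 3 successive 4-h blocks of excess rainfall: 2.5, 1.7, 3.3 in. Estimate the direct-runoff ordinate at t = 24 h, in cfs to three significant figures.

By discrete convolution, Q_j = Σ (P_i / 1 in) · U_{j−i}.
At t = 24 h (j=6): Q = (2.5/1)·5.6 + (1.7/1)·7.8 + (3.3/1)·10.9 = 63.2 cfs.

Q ≈ 63.2 cfs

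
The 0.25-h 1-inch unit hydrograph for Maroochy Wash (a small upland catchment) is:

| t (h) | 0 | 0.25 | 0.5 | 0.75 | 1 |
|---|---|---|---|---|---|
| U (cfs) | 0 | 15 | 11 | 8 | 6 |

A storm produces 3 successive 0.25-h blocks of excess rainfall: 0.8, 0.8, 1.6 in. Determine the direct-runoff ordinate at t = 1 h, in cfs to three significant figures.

Q ≈ 28.8 cfs

By discrete convolution, Q_j = Σ (P_i / 1 in) · U_{j−i}.
At t = 1 h (j=4): Q = (0.8/1)·6 + (0.8/1)·8 + (1.6/1)·11 = 28.8 cfs.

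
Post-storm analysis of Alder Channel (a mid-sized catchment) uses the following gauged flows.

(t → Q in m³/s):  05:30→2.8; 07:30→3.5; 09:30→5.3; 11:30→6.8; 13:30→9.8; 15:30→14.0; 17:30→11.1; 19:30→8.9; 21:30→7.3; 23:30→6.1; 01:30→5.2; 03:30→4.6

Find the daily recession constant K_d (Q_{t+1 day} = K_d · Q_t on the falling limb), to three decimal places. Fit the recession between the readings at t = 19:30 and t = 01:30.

K_d ≈ 0.117

Between t = 19:30 and t = 01:30 the flow falls from 8.9 to 5.2 m³/s over 3×2 h = 6 h.
Per-interval ratio K = (5.2/8.9)^(1/3) = 0.8360; K_d = K^(24/2) = 0.117.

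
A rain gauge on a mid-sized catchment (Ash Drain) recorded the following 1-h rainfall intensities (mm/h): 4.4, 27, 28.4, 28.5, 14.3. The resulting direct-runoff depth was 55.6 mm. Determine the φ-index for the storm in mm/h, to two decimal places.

φ ≈ 10.65 mm/h

Only the 4 blocks with intensity above φ contribute runoff: 27, 28.4, 28.5, 14.3 mm/h.
Σ(I−φ)·Δt = d  ⇒  (27+28.4+28.5+14.3 − 4φ)·1 = 55.6
φ = (98.20 − 55.6/1) / 4 = 10.65 mm/h.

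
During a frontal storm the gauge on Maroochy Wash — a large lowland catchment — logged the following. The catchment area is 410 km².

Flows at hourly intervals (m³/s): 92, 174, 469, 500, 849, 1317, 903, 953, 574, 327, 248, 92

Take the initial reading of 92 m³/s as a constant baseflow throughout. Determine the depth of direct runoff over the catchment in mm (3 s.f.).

d ≈ 47.4 mm

Direct runoff: 0.0, 82.0, 377.0, 408.0, 757.0, 1225.0, 811.0, 861.0, 482.0, 235.0, 156.0, 0.0 m³/s; ΣQ_DR = 5394 m³/s.
V = ΣQ_DR · Δt = 5394 × 3600 s = 1.942 × 10^7 m³.
Over A = 410 km², depth = V / A = 47.4 mm.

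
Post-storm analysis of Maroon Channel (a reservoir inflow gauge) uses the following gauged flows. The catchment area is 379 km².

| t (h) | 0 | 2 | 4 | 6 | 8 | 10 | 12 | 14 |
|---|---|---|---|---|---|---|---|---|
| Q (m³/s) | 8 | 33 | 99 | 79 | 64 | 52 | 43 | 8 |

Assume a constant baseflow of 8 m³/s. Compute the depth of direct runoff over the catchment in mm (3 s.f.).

d ≈ 6.12 mm

Direct runoff: 0.0, 25.0, 91.0, 71.0, 56.0, 44.0, 35.0, 0.0 m³/s; ΣQ_DR = 322.0 m³/s.
V = ΣQ_DR · Δt = 322.0 × 7200 s = 2.318 × 10^6 m³.
Over A = 379 km², depth = V / A = 6.12 mm.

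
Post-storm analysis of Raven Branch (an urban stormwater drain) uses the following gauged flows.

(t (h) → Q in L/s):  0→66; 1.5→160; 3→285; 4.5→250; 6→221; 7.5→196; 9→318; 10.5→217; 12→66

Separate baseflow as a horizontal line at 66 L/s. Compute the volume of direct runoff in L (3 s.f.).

V ≈ 6.40 × 10^6 L

Direct-runoff ordinates (Q − Q_b): 0.0, 94.0, 219.0, 184.0, 155.0, 130.0, 252.0, 151.0, 0.0 L/s.
ΣQ_DR = 1185 L/s.
With Δt = 1.5 h = 5400 s, V = ΣQ_DR · Δt = 1185 × 5400 = 6.40 × 10^6 L.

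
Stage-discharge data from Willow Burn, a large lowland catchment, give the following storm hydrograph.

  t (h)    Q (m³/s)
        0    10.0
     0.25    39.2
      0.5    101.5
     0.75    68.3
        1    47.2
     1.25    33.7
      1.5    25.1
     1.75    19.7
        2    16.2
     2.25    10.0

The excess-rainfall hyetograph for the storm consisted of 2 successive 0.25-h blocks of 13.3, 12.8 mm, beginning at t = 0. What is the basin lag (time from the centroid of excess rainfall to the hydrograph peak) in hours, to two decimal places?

t_L ≈ 0.25 h

Centroid of excess rainfall: t_c = Σ P_i·t̄_i / ΣP_i = 0.2476 h (block centres at 0.125, 0.375 h).
Hydrograph peak occurs at t = 0.5 h, so basin lag t_L = 0.5 − 0.2476 = 0.25 h.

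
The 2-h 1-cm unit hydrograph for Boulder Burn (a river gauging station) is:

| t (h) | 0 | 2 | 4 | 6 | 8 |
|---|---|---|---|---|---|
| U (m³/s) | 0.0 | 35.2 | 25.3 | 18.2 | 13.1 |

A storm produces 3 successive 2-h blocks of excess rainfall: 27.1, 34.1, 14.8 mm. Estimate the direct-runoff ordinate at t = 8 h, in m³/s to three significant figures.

By discrete convolution, Q_j = Σ (P_i / 10 mm) · U_{j−i}.
At t = 8 h (j=4): Q = (27.1/10)·13.1 + (34.1/10)·18.2 + (14.8/10)·25.3 = 135 m³/s.

Q ≈ 135 m³/s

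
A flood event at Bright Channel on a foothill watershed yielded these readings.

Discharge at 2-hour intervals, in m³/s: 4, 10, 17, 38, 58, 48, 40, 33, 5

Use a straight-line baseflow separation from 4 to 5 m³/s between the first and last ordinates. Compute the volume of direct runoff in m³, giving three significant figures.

Direct-runoff ordinates (Q − Q_b): 0.00, 5.88, 12.75, 33.62, 53.50, 43.38, 35.25, 28.12, 0.00 m³/s.
ΣQ_DR = 212.5 m³/s.
With Δt = 2 h = 7200 s, V = ΣQ_DR · Δt = 212.5 × 7200 = 1.53 × 10^6 m³.

V ≈ 1.53 × 10^6 m³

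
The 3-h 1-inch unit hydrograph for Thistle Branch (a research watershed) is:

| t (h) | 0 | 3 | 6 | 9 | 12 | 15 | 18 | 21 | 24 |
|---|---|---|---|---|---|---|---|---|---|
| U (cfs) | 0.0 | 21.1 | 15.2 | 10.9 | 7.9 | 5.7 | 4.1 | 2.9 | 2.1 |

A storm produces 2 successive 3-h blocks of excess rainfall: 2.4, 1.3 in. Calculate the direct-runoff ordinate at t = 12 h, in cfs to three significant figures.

By discrete convolution, Q_j = Σ (P_i / 1 in) · U_{j−i}.
At t = 12 h (j=4): Q = (2.4/1)·7.9 + (1.3/1)·10.9 = 33.1 cfs.

Q ≈ 33.1 cfs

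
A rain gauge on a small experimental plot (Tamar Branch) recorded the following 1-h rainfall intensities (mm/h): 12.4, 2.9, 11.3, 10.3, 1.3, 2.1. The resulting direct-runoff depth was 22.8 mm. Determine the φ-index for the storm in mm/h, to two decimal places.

Only the 3 blocks with intensity above φ contribute runoff: 12.4, 11.3, 10.3 mm/h.
Σ(I−φ)·Δt = d  ⇒  (12.4+11.3+10.3 − 3φ)·1 = 22.8
φ = (34.00 − 22.8/1) / 3 = 3.73 mm/h.

φ ≈ 3.73 mm/h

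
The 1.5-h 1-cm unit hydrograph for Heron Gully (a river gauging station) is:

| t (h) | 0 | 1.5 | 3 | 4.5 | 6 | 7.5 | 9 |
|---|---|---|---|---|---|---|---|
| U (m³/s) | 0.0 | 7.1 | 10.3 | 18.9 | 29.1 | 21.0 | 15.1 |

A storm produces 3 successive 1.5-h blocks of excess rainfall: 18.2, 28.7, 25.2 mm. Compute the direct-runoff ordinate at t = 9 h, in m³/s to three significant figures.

By discrete convolution, Q_j = Σ (P_i / 10 mm) · U_{j−i}.
At t = 9 h (j=6): Q = (18.2/10)·15.1 + (28.7/10)·21.0 + (25.2/10)·29.1 = 161 m³/s.

Q ≈ 161 m³/s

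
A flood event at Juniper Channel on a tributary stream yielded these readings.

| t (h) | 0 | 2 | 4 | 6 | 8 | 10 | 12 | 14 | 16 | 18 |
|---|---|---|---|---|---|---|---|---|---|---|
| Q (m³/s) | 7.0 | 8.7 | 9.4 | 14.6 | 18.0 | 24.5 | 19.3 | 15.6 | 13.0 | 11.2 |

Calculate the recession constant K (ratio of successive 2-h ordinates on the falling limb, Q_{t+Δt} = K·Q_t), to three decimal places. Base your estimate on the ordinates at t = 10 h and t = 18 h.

K ≈ 0.822

Using the recession-limb readings at t = 10 h and t = 18 h: Q falls from 24.5 to 11.2 m³/s over 4 intervals.
K = (Q₂/Q₁)^(1/4) = (11.2/24.5)^(1/4) = 0.822.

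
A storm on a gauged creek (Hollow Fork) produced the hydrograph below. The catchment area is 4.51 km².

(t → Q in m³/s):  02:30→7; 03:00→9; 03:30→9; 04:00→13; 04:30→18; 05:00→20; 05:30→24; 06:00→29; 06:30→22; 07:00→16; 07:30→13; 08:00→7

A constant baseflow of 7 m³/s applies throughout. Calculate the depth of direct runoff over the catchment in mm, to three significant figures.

d ≈ 41.1 mm

Direct runoff: 0.0, 2.0, 2.0, 6.0, 11.0, 13.0, 17.0, 22.0, 15.0, 9.0, 6.0, 0.0 m³/s; ΣQ_DR = 103.0 m³/s.
V = ΣQ_DR · Δt = 103.0 × 1800 s = 1.854 × 10^5 m³.
Over A = 4.51 km², depth = V / A = 41.1 mm.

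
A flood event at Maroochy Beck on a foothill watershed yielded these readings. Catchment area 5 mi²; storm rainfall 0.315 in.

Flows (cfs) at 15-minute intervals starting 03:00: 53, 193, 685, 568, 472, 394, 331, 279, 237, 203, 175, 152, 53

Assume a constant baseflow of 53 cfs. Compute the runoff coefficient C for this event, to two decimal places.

C ≈ 0.76

ΣQ_DR = 3106 cfs; V = ΣQ_DR·Δt = 2.795 × 10^6 ft³.
Runoff depth d = V / A = 0.2407 in.
C = d / P = 0.2407 / 0.315 = 0.76.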